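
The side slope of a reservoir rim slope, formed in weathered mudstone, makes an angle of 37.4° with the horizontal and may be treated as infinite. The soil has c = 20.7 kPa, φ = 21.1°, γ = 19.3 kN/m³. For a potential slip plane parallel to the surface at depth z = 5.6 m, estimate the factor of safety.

For an infinite slope with a slip plane parallel to the surface (no pore pressure): FS = [c + γz cos²β tanφ] / [γz sinβ cosβ].
γz = 19.3·5.6 = 108.08 kN/m²
Numerator = 20.7 + 108.08·cos²37.4°·tan21.1° = 20.7 + 108.08·0.6311·0.3859 = 47.020 kPa
Denominator = 108.08·sin37.4°·cos37.4° = 108.08·0.6074·0.7944 = 52.149 kPa
FS = 47.020 / 52.149 = 0.902

FS = 0.90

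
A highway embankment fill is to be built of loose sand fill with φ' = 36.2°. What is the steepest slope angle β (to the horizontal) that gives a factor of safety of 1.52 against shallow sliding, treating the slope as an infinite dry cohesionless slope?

For an infinite dry cohesionless slope FS = tanφ'/tanβ, so tanβ = tanφ' / FS.
tanβ = tan36.2° / 1.52 = 0.7319 / 1.52 = 0.4815
β = arctan(0.4815) = 25.71°

β = 25.7°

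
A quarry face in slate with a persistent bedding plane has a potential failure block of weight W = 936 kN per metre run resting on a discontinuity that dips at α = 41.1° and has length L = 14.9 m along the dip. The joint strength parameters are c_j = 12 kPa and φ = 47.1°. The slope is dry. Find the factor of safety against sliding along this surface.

Resolving the block weight along and normal to the plane and applying the Mohr–Coulomb strength on the joint:
N' = W cosα = 936·cos41.1° = 705.3 kN/m
Driving force T = W sinα = 936·sin41.1° = 615.3 kN/m
Resisting force R = c_j·L + N'·tanφ = 12·14.9 + 705.3·tan47.1° = 178.8 + 759.0 = 937.8 kN/m
FS = R / T = 937.8 / 615.3 = 1.524

FS = 1.52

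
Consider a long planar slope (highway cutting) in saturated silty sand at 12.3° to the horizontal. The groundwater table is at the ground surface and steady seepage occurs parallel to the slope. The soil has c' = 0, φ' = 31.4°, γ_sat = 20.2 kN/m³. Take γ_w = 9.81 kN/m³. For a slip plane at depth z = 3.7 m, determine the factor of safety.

With seepage parallel to the slope and the water table at the surface, the effective normal stress on the slip plane uses the buoyant unit weight γ' = γ_sat − γ_w while the driving shear stress uses γ_sat:
FS = [c' + γ' z cos²β tanφ'] / [γ_sat z sinβ cosβ]
(For c' = 0 this reduces to FS = (γ'/γ_sat)·tanφ'/tanβ.)
γ' = 20.2 − 9.81 = 10.39 kN/m³
Numerator = 0.0 + 10.39·3.7·cos²12.3°·tan31.4° = 0.0 + 10.39·3.7·0.9546·0.6104 = 22.401 kPa
Denominator = 20.2·3.7·sin12.3°·cos12.3° = 20.2·3.7·0.2130·0.9770 = 15.556 kPa
FS = 22.401 / 15.556 = 1.440

FS = 1.44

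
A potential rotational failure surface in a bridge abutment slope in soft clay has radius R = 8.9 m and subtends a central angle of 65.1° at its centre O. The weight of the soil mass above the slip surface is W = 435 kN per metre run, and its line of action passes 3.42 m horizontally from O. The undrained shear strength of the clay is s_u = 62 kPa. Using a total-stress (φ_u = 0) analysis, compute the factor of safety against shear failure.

FS = 3.75

Taking moments about the centre O, the resisting moment is provided by the undrained shear strength acting along the arc:
Arc length L_a = R·θ = 8.9·(65.1°·π/180) = 8.9·1.1362 = 10.11 m
M_R = s_u·L_a·R = 62·10.11·8.9 = 5579.9 kN·m/m
M_D = W·d = 435·3.42 = 1487.7 kN·m/m
FS = M_R / M_D = 5579.9 / 1487.7 = 3.751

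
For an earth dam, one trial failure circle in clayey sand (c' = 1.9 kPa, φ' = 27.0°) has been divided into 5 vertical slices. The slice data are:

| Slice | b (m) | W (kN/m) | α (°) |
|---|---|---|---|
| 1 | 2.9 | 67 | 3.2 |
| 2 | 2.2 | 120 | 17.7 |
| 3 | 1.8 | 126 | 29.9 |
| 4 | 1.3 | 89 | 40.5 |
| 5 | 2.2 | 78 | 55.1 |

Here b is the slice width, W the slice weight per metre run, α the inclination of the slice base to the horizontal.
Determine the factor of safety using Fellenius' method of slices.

FS = 1.02

Ordinary method of slices: FS = Σ[c'·Δl_i + (W_i cosα_i)·tanφ'] / Σ W_i sinα_i, with Δl_i = b_i / cosα_i.
Slice 1: Δl = 2.9/cos3.2° = 2.905 m; N'_1 = 67·cos3.2° = 66.9; c'Δl = 5.52; W sinα = 3.7
Slice 2: Δl = 2.2/cos17.7° = 2.309 m; N'_2 = 120·cos17.7° = 114.3; c'Δl = 4.39; W sinα = 36.5
Slice 3: Δl = 1.8/cos29.9° = 2.076 m; N'_3 = 126·cos29.9° = 109.2; c'Δl = 3.95; W sinα = 62.8
Slice 4: Δl = 1.3/cos40.5° = 1.710 m; N'_4 = 89·cos40.5° = 67.7; c'Δl = 3.25; W sinα = 57.8
Slice 5: Δl = 2.2/cos55.1° = 3.845 m; N'_5 = 78·cos55.1° = 44.6; c'Δl = 7.31; W sinα = 64.0
Σc'Δl = 24.4 kN/m; ΣN' = 402.7 kN/m; ΣW sinα = 224.8 kN/m
Resisting = 24.4 + 402.7·tan27.0° = 24.4 + 205.2 = 229.6 kN/m
FS = 229.6 / 224.8 = 1.021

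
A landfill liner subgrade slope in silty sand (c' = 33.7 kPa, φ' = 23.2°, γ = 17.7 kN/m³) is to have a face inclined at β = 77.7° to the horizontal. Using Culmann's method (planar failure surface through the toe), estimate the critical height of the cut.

H_c = 16.31 m

Culmann's analysis gives the critical failure plane at α_cr = (β + φ')/2 = (77.7 + 23.2)/2 = 50.5°, and the critical height
H_c = (4c'/γ) · sinβ cosφ' / [1 − cos(β − φ')]
    = (4·33.7/17.7) · sin77.7°·cos23.2° / [1 − cos(54.5°)]
    = 7.616 · 0.9770·0.9191 / [1 − 0.5807]
    = 7.616 · 0.8980 / 0.4193
    = 16.31 m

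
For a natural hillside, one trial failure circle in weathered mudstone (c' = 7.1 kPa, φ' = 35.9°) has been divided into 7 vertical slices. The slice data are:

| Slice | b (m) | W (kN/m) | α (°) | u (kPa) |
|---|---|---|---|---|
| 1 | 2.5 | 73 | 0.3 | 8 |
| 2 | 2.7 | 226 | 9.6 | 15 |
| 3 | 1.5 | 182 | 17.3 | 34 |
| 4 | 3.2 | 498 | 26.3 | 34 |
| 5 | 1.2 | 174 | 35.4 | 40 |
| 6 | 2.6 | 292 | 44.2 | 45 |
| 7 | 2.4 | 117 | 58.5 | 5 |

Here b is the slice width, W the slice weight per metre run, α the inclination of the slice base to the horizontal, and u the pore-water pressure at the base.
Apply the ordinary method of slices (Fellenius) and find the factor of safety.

FS = 1.05

Ordinary method of slices: FS = Σ[c'·Δl_i + (W_i cosα_i − u_i·Δl_i)·tanφ'] / Σ W_i sinα_i, with Δl_i = b_i / cosα_i.
Slice 1: Δl = 2.5/cos0.3° = 2.500 m; N'_1 = 73·cos0.3° − 8·2.500 = 53.0; c'Δl = 17.75; W sinα = 0.4
Slice 2: Δl = 2.7/cos9.6° = 2.738 m; N'_2 = 226·cos9.6° − 15·2.738 = 181.8; c'Δl = 19.44; W sinα = 37.7
Slice 3: Δl = 1.5/cos17.3° = 1.571 m; N'_3 = 182·cos17.3° − 34·1.571 = 120.3; c'Δl = 11.15; W sinα = 54.1
Slice 4: Δl = 3.2/cos26.3° = 3.569 m; N'_4 = 498·cos26.3° − 34·3.569 = 325.1; c'Δl = 25.34; W sinα = 220.6
Slice 5: Δl = 1.2/cos35.4° = 1.472 m; N'_5 = 174·cos35.4° − 40·1.472 = 82.9; c'Δl = 10.45; W sinα = 100.8
Slice 6: Δl = 2.6/cos44.2° = 3.627 m; N'_6 = 292·cos44.2° − 45·3.627 = 46.1; c'Δl = 25.75; W sinα = 203.6
Slice 7: Δl = 2.4/cos58.5° = 4.593 m; N'_7 = 117·cos58.5° − 5·4.593 = 38.2; c'Δl = 32.61; W sinα = 99.8
Σc'Δl = 142.5 kN/m; ΣN' = 847.4 kN/m; ΣW sinα = 717.0 kN/m
Resisting = 142.5 + 847.4·tan35.9° = 142.5 + 613.4 = 756.0 kN/m
FS = 756.0 / 717.0 = 1.054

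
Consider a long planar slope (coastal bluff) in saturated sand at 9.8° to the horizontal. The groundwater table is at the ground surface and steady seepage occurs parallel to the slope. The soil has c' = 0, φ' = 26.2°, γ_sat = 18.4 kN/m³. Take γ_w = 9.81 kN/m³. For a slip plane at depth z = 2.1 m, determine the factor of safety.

With seepage parallel to the slope and the water table at the surface, the effective normal stress on the slip plane uses the buoyant unit weight γ' = γ_sat − γ_w while the driving shear stress uses γ_sat:
FS = [c' + γ' z cos²β tanφ'] / [γ_sat z sinβ cosβ]
(For c' = 0 this reduces to FS = (γ'/γ_sat)·tanφ'/tanβ.)
γ' = 18.4 − 9.81 = 8.59 kN/m³
Numerator = 0.0 + 8.59·2.1·cos²9.8°·tan26.2° = 0.0 + 8.59·2.1·0.9710·0.4921 = 8.619 kPa
Denominator = 18.4·2.1·sin9.8°·cos9.8° = 18.4·2.1·0.1702·0.9854 = 6.481 kPa
FS = 8.619 / 6.481 = 1.330

FS = 1.33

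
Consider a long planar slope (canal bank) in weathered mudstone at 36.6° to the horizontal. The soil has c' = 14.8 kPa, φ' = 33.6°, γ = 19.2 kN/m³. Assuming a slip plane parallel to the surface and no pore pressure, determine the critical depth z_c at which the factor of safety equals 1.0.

z_c = 15.28 m

Setting FS = 1.00 in FS = [c' + γz cos²β tanφ'] / [γz sinβ cosβ] and solving for z:
z = c' / [γ cosβ (FS·sinβ − cosβ·tanφ')]
  = 14.8 / [19.2·cos36.6°·(1.00·sin36.6° − cos36.6°·tan33.6°)]
  = 14.8 / [19.2·0.8028·(1.00·0.5962 − 0.8028·0.6644)]
  = 14.8 / 0.9685 = 15.281 m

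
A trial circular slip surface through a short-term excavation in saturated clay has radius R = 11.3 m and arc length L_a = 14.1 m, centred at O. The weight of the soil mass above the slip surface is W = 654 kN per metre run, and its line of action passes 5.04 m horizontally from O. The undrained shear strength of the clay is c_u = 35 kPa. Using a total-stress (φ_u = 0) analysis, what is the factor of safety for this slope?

Taking moments about the centre O, the resisting moment is provided by the undrained shear strength acting along the arc:
M_R = c_u·L_a·R = 35·14.10·11.3 = 5576.6 kN·m/m
M_D = W·d = 654·5.04 = 3296.2 kN·m/m
FS = M_R / M_D = 5576.6 / 3296.2 = 1.692

FS = 1.69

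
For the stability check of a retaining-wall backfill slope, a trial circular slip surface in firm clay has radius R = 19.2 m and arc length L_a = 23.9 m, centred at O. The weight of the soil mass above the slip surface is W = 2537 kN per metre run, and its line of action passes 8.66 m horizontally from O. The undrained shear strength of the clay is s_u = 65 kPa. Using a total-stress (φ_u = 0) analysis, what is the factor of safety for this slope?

Taking moments about the centre O, the resisting moment is provided by the undrained shear strength acting along the arc:
M_R = s_u·L_a·R = 65·23.90·19.2 = 29827.2 kN·m/m
M_D = W·d = 2537·8.66 = 21970.4 kN·m/m
FS = M_R / M_D = 29827.2 / 21970.4 = 1.358

FS = 1.36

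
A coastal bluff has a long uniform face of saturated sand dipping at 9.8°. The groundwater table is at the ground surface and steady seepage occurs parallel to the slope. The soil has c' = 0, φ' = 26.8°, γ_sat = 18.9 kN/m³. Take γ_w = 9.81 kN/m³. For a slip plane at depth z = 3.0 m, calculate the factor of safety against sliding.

FS = 1.41

With seepage parallel to the slope and the water table at the surface, the effective normal stress on the slip plane uses the buoyant unit weight γ' = γ_sat − γ_w while the driving shear stress uses γ_sat:
FS = [c' + γ' z cos²β tanφ'] / [γ_sat z sinβ cosβ]
(For c' = 0 this reduces to FS = (γ'/γ_sat)·tanφ'/tanβ.)
γ' = 18.9 − 9.81 = 9.09 kN/m³
Numerator = 0.0 + 9.09·3.0·cos²9.8°·tan26.8° = 0.0 + 9.09·3.0·0.9710·0.5051 = 13.376 kPa
Denominator = 18.9·3.0·sin9.8°·cos9.8° = 18.9·3.0·0.1702·0.9854 = 9.510 kPa
FS = 13.376 / 9.510 = 1.407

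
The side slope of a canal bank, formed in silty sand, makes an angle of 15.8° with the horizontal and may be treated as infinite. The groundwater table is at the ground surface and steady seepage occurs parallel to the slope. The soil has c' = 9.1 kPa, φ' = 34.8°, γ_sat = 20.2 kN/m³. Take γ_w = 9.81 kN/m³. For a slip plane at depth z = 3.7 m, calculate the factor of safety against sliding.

FS = 1.73

With seepage parallel to the slope and the water table at the surface, the effective normal stress on the slip plane uses the buoyant unit weight γ' = γ_sat − γ_w while the driving shear stress uses γ_sat:
FS = [c' + γ' z cos²β tanφ'] / [γ_sat z sinβ cosβ]
γ' = 20.2 − 9.81 = 10.39 kN/m³
Numerator = 9.1 + 10.39·3.7·cos²15.8°·tan34.8° = 9.1 + 10.39·3.7·0.9259·0.6950 = 33.838 kPa
Denominator = 20.2·3.7·sin15.8°·cos15.8° = 20.2·3.7·0.2723·0.9622 = 19.581 kPa
FS = 33.838 / 19.581 = 1.728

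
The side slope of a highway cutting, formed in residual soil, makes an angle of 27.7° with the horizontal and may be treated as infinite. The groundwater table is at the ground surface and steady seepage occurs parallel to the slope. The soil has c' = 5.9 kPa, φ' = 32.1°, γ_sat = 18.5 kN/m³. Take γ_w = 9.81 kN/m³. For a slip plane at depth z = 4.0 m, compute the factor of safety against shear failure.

With seepage parallel to the slope and the water table at the surface, the effective normal stress on the slip plane uses the buoyant unit weight γ' = γ_sat − γ_w while the driving shear stress uses γ_sat:
FS = [c' + γ' z cos²β tanφ'] / [γ_sat z sinβ cosβ]
γ' = 18.5 − 9.81 = 8.69 kN/m³
Numerator = 5.9 + 8.69·4.0·cos²27.7°·tan32.1° = 5.9 + 8.69·4.0·0.7839·0.6273 = 22.993 kPa
Denominator = 18.5·4.0·sin27.7°·cos27.7° = 18.5·4.0·0.4648·0.8854 = 30.456 kPa
FS = 22.993 / 30.456 = 0.755

FS = 0.75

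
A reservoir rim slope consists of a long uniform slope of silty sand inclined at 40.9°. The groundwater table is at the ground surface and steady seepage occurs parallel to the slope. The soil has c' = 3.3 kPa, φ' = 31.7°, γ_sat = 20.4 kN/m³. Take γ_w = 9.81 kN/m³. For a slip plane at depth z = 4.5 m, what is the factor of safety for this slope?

With seepage parallel to the slope and the water table at the surface, the effective normal stress on the slip plane uses the buoyant unit weight γ' = γ_sat − γ_w while the driving shear stress uses γ_sat:
FS = [c' + γ' z cos²β tanφ'] / [γ_sat z sinβ cosβ]
γ' = 20.4 − 9.81 = 10.59 kN/m³
Numerator = 3.3 + 10.59·4.5·cos²40.9°·tan31.7° = 3.3 + 10.59·4.5·0.5713·0.6176 = 20.115 kPa
Denominator = 20.4·4.5·sin40.9°·cos40.9° = 20.4·4.5·0.6547·0.7559 = 45.431 kPa
FS = 20.115 / 45.431 = 0.443

FS = 0.44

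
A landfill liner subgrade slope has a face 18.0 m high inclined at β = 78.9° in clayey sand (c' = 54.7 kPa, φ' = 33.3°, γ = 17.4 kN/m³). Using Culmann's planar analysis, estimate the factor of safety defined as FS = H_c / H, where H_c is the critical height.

FS = 1.91

H_c = (4c'/γ) · sinβ cosφ' / [1 − cos(β − φ')]
    = (4·54.7/17.4) · sin78.9°·cos33.3° / [1 − cos45.6°]
    = 12.575 · 0.8202 / 0.3003 = 34.34 m
FS = H_c / H = 34.34 / 18.0 = 1.908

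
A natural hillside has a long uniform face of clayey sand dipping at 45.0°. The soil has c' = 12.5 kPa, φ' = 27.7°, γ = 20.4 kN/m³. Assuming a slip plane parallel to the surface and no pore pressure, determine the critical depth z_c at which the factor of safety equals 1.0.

z_c = 2.58 m

Setting FS = 1.00 in FS = [c' + γz cos²β tanφ'] / [γz sinβ cosβ] and solving for z:
z = c' / [γ cosβ (FS·sinβ − cosβ·tanφ')]
  = 12.5 / [20.4·cos45.0°·(1.00·sin45.0° − cos45.0°·tan27.7°)]
  = 12.5 / [20.4·0.7071·(1.00·0.7071 − 0.7071·0.5250)]
  = 12.5 / 4.8449 = 2.580 m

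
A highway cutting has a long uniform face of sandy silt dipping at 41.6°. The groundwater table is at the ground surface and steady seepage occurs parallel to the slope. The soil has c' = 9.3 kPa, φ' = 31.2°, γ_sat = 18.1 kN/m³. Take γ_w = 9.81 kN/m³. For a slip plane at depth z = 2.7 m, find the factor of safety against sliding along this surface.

With seepage parallel to the slope and the water table at the surface, the effective normal stress on the slip plane uses the buoyant unit weight γ' = γ_sat − γ_w while the driving shear stress uses γ_sat:
FS = [c' + γ' z cos²β tanφ'] / [γ_sat z sinβ cosβ]
γ' = 18.1 − 9.81 = 8.29 kN/m³
Numerator = 9.3 + 8.29·2.7·cos²41.6°·tan31.2° = 9.3 + 8.29·2.7·0.5592·0.6056 = 16.880 kPa
Denominator = 18.1·2.7·sin41.6°·cos41.6° = 18.1·2.7·0.6639·0.7478 = 24.263 kPa
FS = 16.880 / 24.263 = 0.696

FS = 0.70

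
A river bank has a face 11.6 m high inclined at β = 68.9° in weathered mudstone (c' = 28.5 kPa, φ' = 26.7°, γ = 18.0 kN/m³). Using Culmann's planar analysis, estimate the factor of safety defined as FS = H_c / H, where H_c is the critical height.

FS = 1.76

H_c = (4c'/γ) · sinβ cosφ' / [1 − cos(β − φ')]
    = (4·28.5/18.0) · sin68.9°·cos26.7° / [1 − cos42.2°]
    = 6.333 · 0.8335 / 0.2592 = 20.37 m
FS = H_c / H = 20.37 / 11.6 = 1.756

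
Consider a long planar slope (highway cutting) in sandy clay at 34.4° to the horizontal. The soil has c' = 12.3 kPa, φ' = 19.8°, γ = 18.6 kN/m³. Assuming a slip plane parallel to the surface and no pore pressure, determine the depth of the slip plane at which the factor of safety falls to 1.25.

Setting FS = 1.25 in FS = [c' + γz cos²β tanφ'] / [γz sinβ cosβ] and solving for z:
z = c' / [γ cosβ (FS·sinβ − cosβ·tanφ')]
  = 12.3 / [18.6·cos34.4°·(1.25·sin34.4° − cos34.4°·tan19.8°)]
  = 12.3 / [18.6·0.8251·(1.25·0.5650 − 0.8251·0.3600)]
  = 12.3 / 6.2793 = 1.959 m

z = 1.96 m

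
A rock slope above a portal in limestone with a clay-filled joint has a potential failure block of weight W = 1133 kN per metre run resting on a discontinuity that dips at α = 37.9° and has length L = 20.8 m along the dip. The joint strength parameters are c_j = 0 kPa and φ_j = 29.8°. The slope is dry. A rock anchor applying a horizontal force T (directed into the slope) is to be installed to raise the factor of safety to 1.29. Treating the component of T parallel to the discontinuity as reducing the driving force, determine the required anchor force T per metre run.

T = 282 kN/m

Resolving forces along and normal to the sliding plane, with the horizontal anchor force T adding T·sinα to the effective normal force and T·cosα acting up the plane against the driving force:
FS = [c_jL + (W cosα + T sinα) tanφ_j] / [W sinα − T cosα]
Without the anchor: N' = 894.0 kN/m, driving T_d = 696.0 kN/m, resisting R = 0·20.8 + 894.0·tan29.8° = 512.0 kN/m, FS = 0.74.
Setting FS = 1.29 and solving for T:
1.29·(696.0 − T cos37.9°) = 512.0 + T sin37.9°·tan29.8°
T·(sin37.9°·tan29.8° + 1.29·cos37.9°) = 1.29·696.0 − 512.0
T·(0.6143·0.5727 + 1.29·0.7891) = 897.8 − 512.0 = 385.8
T·1.3697 = 385.8
T = 281.7 kN/m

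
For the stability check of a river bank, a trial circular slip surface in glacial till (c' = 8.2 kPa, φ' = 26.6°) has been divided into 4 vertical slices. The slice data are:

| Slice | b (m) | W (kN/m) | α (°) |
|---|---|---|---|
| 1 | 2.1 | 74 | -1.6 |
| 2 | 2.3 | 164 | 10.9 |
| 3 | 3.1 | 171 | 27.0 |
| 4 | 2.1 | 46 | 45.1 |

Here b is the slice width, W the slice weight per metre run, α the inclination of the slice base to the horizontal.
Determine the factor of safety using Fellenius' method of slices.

FS = 2.15

Ordinary method of slices: FS = Σ[c'·Δl_i + (W_i cosα_i)·tanφ'] / Σ W_i sinα_i, with Δl_i = b_i / cosα_i.
Slice 1: Δl = 2.1/cos(-1.6°) = 2.101 m; N'_1 = 74·cos(-1.6°) = 74.0; c'Δl = 17.23; W sinα = -2.1
Slice 2: Δl = 2.3/cos10.9° = 2.342 m; N'_2 = 164·cos10.9° = 161.0; c'Δl = 19.21; W sinα = 31.0
Slice 3: Δl = 3.1/cos27.0° = 3.479 m; N'_3 = 171·cos27.0° = 152.4; c'Δl = 28.53; W sinα = 77.6
Slice 4: Δl = 2.1/cos45.1° = 2.975 m; N'_4 = 46·cos45.1° = 32.5; c'Δl = 24.40; W sinα = 32.6
Σc'Δl = 89.4 kN/m; ΣN' = 419.8 kN/m; ΣW sinα = 139.2 kN/m
Resisting = 89.4 + 419.8·tan26.6° = 89.4 + 210.2 = 299.6 kN/m
FS = 299.6 / 139.2 = 2.153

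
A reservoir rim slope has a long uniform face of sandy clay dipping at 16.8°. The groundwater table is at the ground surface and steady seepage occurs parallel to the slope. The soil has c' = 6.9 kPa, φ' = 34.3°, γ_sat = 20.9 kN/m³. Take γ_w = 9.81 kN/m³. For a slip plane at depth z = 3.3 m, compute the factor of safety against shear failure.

With seepage parallel to the slope and the water table at the surface, the effective normal stress on the slip plane uses the buoyant unit weight γ' = γ_sat − γ_w while the driving shear stress uses γ_sat:
FS = [c' + γ' z cos²β tanφ'] / [γ_sat z sinβ cosβ]
γ' = 20.9 − 9.81 = 11.09 kN/m³
Numerator = 6.9 + 11.09·3.3·cos²16.8°·tan34.3° = 6.9 + 11.09·3.3·0.9165·0.6822 = 29.779 kPa
Denominator = 20.9·3.3·sin16.8°·cos16.8° = 20.9·3.3·0.2890·0.9573 = 19.084 kPa
FS = 29.779 / 19.084 = 1.560

FS = 1.56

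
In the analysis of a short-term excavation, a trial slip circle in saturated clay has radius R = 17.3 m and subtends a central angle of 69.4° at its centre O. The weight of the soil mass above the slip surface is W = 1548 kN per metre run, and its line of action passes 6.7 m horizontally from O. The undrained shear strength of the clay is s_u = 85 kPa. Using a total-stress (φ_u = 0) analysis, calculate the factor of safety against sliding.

FS = 2.97

Taking moments about the centre O, the resisting moment is provided by the undrained shear strength acting along the arc:
Arc length L_a = R·θ = 17.3·(69.4°·π/180) = 17.3·1.2113 = 20.95 m
M_R = s_u·L_a·R = 85·20.95·17.3 = 30814.0 kN·m/m
M_D = W·d = 1548·6.7 = 10371.6 kN·m/m
FS = M_R / M_D = 30814.0 / 10371.6 = 2.971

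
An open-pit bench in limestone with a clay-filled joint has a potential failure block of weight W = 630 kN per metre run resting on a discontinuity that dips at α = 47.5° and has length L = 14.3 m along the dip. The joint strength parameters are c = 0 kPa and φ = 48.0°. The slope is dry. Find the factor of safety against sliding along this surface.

Resolving the block weight along and normal to the plane and applying the Mohr–Coulomb strength on the joint:
N' = W cosα = 630·cos47.5° = 425.6 kN/m
Driving force T = W sinα = 630·sin47.5° = 464.5 kN/m
Resisting force R = c·L + N'·tanφ = 0·14.3 + 425.6·tan48.0° = 0.0 + 472.7 = 472.7 kN/m
FS = R / T = 472.7 / 464.5 = 1.018

FS = 1.02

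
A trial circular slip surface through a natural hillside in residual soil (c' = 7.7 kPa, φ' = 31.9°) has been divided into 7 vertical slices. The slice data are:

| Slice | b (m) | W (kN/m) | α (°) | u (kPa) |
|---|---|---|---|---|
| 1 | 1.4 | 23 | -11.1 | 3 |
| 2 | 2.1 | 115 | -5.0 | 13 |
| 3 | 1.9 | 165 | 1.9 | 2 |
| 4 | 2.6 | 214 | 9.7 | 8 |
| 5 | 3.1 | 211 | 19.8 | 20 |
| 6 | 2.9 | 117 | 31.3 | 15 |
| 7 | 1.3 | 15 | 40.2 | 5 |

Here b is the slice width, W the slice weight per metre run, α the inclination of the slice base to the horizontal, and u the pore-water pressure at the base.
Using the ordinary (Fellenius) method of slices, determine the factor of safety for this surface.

FS = 3.11

Ordinary method of slices: FS = Σ[c'·Δl_i + (W_i cosα_i − u_i·Δl_i)·tanφ'] / Σ W_i sinα_i, with Δl_i = b_i / cosα_i.
Slice 1: Δl = 1.4/cos(-11.1°) = 1.427 m; N'_1 = 23·cos(-11.1°) − 3·1.427 = 18.3; c'Δl = 10.99; W sinα = -4.4
Slice 2: Δl = 2.1/cos(-5.0°) = 2.108 m; N'_2 = 115·cos(-5.0°) − 13·2.108 = 87.2; c'Δl = 16.23; W sinα = -10.0
Slice 3: Δl = 1.9/cos1.9° = 1.901 m; N'_3 = 165·cos1.9° − 2·1.901 = 161.1; c'Δl = 14.64; W sinα = 5.5
Slice 4: Δl = 2.6/cos9.7° = 2.638 m; N'_4 = 214·cos9.7° − 8·2.638 = 189.8; c'Δl = 20.31; W sinα = 36.1
Slice 5: Δl = 3.1/cos19.8° = 3.295 m; N'_5 = 211·cos19.8° − 20·3.295 = 132.6; c'Δl = 25.37; W sinα = 71.5
Slice 6: Δl = 2.9/cos31.3° = 3.394 m; N'_6 = 117·cos31.3° − 15·3.394 = 49.1; c'Δl = 26.13; W sinα = 60.8
Slice 7: Δl = 1.3/cos40.2° = 1.702 m; N'_7 = 15·cos40.2° − 5·1.702 = 2.9; c'Δl = 13.11; W sinα = 9.7
Σc'Δl = 126.8 kN/m; ΣN' = 641.0 kN/m; ΣW sinα = 169.0 kN/m
Resisting = 126.8 + 641.0·tan31.9° = 126.8 + 399.0 = 525.8 kN/m
FS = 525.8 / 169.0 = 3.111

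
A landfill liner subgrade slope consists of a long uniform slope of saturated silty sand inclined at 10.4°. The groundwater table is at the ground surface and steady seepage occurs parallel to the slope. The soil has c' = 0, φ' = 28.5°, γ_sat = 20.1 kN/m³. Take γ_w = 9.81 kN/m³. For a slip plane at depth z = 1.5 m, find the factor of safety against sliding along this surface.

With seepage parallel to the slope and the water table at the surface, the effective normal stress on the slip plane uses the buoyant unit weight γ' = γ_sat − γ_w while the driving shear stress uses γ_sat:
FS = [c' + γ' z cos²β tanφ'] / [γ_sat z sinβ cosβ]
(For c' = 0 this reduces to FS = (γ'/γ_sat)·tanφ'/tanβ.)
γ' = 20.1 − 9.81 = 10.29 kN/m³
Numerator = 0.0 + 10.29·1.5·cos²10.4°·tan28.5° = 0.0 + 10.29·1.5·0.9674·0.5430 = 8.107 kPa
Denominator = 20.1·1.5·sin10.4°·cos10.4° = 20.1·1.5·0.1805·0.9836 = 5.353 kPa
FS = 8.107 / 5.353 = 1.514

FS = 1.51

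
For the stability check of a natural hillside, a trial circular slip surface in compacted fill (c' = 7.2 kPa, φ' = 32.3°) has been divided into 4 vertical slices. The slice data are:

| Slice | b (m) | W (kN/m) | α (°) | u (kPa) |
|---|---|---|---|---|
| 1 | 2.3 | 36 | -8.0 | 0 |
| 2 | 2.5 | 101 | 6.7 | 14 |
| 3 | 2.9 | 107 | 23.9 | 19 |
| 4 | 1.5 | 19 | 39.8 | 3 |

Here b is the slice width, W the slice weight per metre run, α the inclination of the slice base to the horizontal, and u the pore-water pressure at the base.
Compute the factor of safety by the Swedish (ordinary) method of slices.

Ordinary method of slices: FS = Σ[c'·Δl_i + (W_i cosα_i − u_i·Δl_i)·tanφ'] / Σ W_i sinα_i, with Δl_i = b_i / cosα_i.
Slice 1: Δl = 2.3/cos(-8.0°) = 2.323 m; N'_1 = 36·cos(-8.0°) − 0·2.323 = 35.6; c'Δl = 16.72; W sinα = -5.0
Slice 2: Δl = 2.5/cos6.7° = 2.517 m; N'_2 = 101·cos6.7° − 14·2.517 = 65.1; c'Δl = 18.12; W sinα = 11.8
Slice 3: Δl = 2.9/cos23.9° = 3.172 m; N'_3 = 107·cos23.9° − 19·3.172 = 37.6; c'Δl = 22.84; W sinα = 43.4
Slice 4: Δl = 1.5/cos39.8° = 1.952 m; N'_4 = 19·cos39.8° − 3·1.952 = 8.7; c'Δl = 14.06; W sinα = 12.2
Σc'Δl = 71.7 kN/m; ΣN' = 147.0 kN/m; ΣW sinα = 62.3 kN/m
Resisting = 71.7 + 147.0·tan32.3° = 71.7 + 92.9 = 164.7 kN/m
FS = 164.7 / 62.3 = 2.644

FS = 2.64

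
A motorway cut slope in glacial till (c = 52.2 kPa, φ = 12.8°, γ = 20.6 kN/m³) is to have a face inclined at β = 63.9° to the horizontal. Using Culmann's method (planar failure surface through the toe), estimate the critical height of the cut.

Culmann's analysis gives the critical failure plane at α_cr = (β + φ)/2 = (63.9 + 12.8)/2 = 38.4°, and the critical height
H_c = (4c/γ) · sinβ cosφ / [1 − cos(β − φ)]
    = (4·52.2/20.6) · sin63.9°·cos12.8° / [1 − cos(51.1°)]
    = 10.136 · 0.8980·0.9751 / [1 − 0.6280]
    = 10.136 · 0.8757 / 0.3720
    = 23.86 m

H_c = 23.86 m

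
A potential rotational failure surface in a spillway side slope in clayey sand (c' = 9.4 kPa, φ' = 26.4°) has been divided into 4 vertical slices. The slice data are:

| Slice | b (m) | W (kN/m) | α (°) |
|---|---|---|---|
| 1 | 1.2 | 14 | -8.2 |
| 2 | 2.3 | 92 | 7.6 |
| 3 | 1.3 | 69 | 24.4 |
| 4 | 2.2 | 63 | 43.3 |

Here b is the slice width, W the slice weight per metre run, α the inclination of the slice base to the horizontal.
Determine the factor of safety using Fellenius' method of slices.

FS = 2.21

Ordinary method of slices: FS = Σ[c'·Δl_i + (W_i cosα_i)·tanφ'] / Σ W_i sinα_i, with Δl_i = b_i / cosα_i.
Slice 1: Δl = 1.2/cos(-8.2°) = 1.212 m; N'_1 = 14·cos(-8.2°) = 13.9; c'Δl = 11.40; W sinα = -2.0
Slice 2: Δl = 2.3/cos7.6° = 2.320 m; N'_2 = 92·cos7.6° = 91.2; c'Δl = 21.81; W sinα = 12.2
Slice 3: Δl = 1.3/cos24.4° = 1.427 m; N'_3 = 69·cos24.4° = 62.8; c'Δl = 13.42; W sinα = 28.5
Slice 4: Δl = 2.2/cos43.3° = 3.023 m; N'_4 = 63·cos43.3° = 45.8; c'Δl = 28.42; W sinα = 43.2
Σc'Δl = 75.0 kN/m; ΣN' = 213.7 kN/m; ΣW sinα = 81.9 kN/m
Resisting = 75.0 + 213.7·tan26.4° = 75.0 + 106.1 = 181.1 kN/m
FS = 181.1 / 81.9 = 2.212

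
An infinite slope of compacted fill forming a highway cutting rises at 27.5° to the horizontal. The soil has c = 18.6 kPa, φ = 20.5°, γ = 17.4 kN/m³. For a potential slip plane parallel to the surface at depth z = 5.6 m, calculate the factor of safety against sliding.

FS = 1.18

For an infinite slope with a slip plane parallel to the surface (no pore pressure): FS = [c + γz cos²β tanφ] / [γz sinβ cosβ].
γz = 17.4·5.6 = 97.44 kN/m²
Numerator = 18.6 + 97.44·cos²27.5°·tan20.5° = 18.6 + 97.44·0.7868·0.3739 = 47.264 kPa
Denominator = 97.44·sin27.5°·cos27.5° = 97.44·0.4617·0.8870 = 39.909 kPa
FS = 47.264 / 39.909 = 1.184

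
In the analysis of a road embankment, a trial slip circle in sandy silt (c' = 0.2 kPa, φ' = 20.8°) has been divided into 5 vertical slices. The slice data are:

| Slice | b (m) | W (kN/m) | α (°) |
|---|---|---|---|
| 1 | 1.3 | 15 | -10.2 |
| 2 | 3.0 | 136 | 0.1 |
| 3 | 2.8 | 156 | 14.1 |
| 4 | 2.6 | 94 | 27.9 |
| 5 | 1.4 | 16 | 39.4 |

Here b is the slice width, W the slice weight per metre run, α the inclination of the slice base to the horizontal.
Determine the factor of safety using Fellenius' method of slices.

Ordinary method of slices: FS = Σ[c'·Δl_i + (W_i cosα_i)·tanφ'] / Σ W_i sinα_i, with Δl_i = b_i / cosα_i.
Slice 1: Δl = 1.3/cos(-10.2°) = 1.321 m; N'_1 = 15·cos(-10.2°) = 14.8; c'Δl = 0.26; W sinα = -2.7
Slice 2: Δl = 3.0/cos0.1° = 3.000 m; N'_2 = 136·cos0.1° = 136.0; c'Δl = 0.60; W sinα = 0.2
Slice 3: Δl = 2.8/cos14.1° = 2.887 m; N'_3 = 156·cos14.1° = 151.3; c'Δl = 0.58; W sinα = 38.0
Slice 4: Δl = 2.6/cos27.9° = 2.942 m; N'_4 = 94·cos27.9° = 83.1; c'Δl = 0.59; W sinα = 44.0
Slice 5: Δl = 1.4/cos39.4° = 1.812 m; N'_5 = 16·cos39.4° = 12.4; c'Δl = 0.36; W sinα = 10.2
Σc'Δl = 2.4 kN/m; ΣN' = 397.5 kN/m; ΣW sinα = 89.7 kN/m
Resisting = 2.4 + 397.5·tan20.8° = 2.4 + 151.0 = 153.4 kN/m
FS = 153.4 / 89.7 = 1.710

FS = 1.71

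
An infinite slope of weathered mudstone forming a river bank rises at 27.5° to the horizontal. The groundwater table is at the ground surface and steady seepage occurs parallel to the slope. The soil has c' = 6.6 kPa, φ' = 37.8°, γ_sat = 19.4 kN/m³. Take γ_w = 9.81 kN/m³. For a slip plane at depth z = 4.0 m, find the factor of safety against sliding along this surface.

FS = 0.94

With seepage parallel to the slope and the water table at the surface, the effective normal stress on the slip plane uses the buoyant unit weight γ' = γ_sat − γ_w while the driving shear stress uses γ_sat:
FS = [c' + γ' z cos²β tanφ'] / [γ_sat z sinβ cosβ]
γ' = 19.4 − 9.81 = 9.59 kN/m³
Numerator = 6.6 + 9.59·4.0·cos²27.5°·tan37.8° = 6.6 + 9.59·4.0·0.7868·0.7757 = 30.011 kPa
Denominator = 19.4·4.0·sin27.5°·cos27.5° = 19.4·4.0·0.4617·0.8870 = 31.783 kPa
FS = 30.011 / 31.783 = 0.944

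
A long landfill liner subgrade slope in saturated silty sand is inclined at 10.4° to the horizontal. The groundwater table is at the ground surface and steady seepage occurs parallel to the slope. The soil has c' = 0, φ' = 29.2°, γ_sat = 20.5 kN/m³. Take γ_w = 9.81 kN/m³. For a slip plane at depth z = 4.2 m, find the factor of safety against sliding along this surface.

FS = 1.59

With seepage parallel to the slope and the water table at the surface, the effective normal stress on the slip plane uses the buoyant unit weight γ' = γ_sat − γ_w while the driving shear stress uses γ_sat:
FS = [c' + γ' z cos²β tanφ'] / [γ_sat z sinβ cosβ]
(For c' = 0 this reduces to FS = (γ'/γ_sat)·tanφ'/tanβ.)
γ' = 20.5 − 9.81 = 10.69 kN/m³
Numerator = 0.0 + 10.69·4.2·cos²10.4°·tan29.2° = 0.0 + 10.69·4.2·0.9674·0.5589 = 24.275 kPa
Denominator = 20.5·4.2·sin10.4°·cos10.4° = 20.5·4.2·0.1805·0.9836 = 15.287 kPa
FS = 24.275 / 15.287 = 1.588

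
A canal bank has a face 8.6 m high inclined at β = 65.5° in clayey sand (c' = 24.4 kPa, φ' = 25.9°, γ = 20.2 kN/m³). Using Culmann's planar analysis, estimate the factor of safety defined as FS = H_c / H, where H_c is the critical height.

FS = 2.00

H_c = (4c'/γ) · sinβ cosφ' / [1 − cos(β − φ')]
    = (4·24.4/20.2) · sin65.5°·cos25.9° / [1 − cos39.6°]
    = 4.832 · 0.8186 / 0.2295 = 17.23 m
FS = H_c / H = 17.23 / 8.6 = 2.004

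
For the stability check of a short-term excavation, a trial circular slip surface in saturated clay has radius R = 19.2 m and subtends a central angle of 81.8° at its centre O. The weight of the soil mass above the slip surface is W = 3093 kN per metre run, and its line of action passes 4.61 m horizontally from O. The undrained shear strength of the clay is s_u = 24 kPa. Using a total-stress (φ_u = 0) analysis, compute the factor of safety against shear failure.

FS = 0.89

Taking moments about the centre O, the resisting moment is provided by the undrained shear strength acting along the arc:
Arc length L_a = R·θ = 19.2·(81.8°·π/180) = 19.2·1.4277 = 27.41 m
M_R = s_u·L_a·R = 24·27.41·19.2 = 12631.2 kN·m/m
M_D = W·d = 3093·4.61 = 14258.7 kN·m/m
FS = M_R / M_D = 12631.2 / 14258.7 = 0.886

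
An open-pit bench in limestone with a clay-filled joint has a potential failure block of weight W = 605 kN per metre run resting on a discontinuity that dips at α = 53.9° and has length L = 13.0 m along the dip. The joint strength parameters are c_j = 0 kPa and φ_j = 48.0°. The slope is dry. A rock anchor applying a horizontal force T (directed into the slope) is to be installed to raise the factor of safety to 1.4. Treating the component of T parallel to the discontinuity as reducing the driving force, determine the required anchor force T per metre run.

T = 167 kN/m

Resolving forces along and normal to the sliding plane, with the horizontal anchor force T adding T·sinα to the effective normal force and T·cosα acting up the plane against the driving force:
FS = [c_jL + (W cosα + T sinα) tanφ_j] / [W sinα − T cosα]
Without the anchor: N' = 356.5 kN/m, driving T_d = 488.8 kN/m, resisting R = 0·13.0 + 356.5·tan48.0° = 395.9 kN/m, FS = 0.81.
Setting FS = 1.4 and solving for T:
1.4·(488.8 − T cos53.9°) = 395.9 + T sin53.9°·tan48.0°
T·(sin53.9°·tan48.0° + 1.4·cos53.9°) = 1.4·488.8 − 395.9
T·(0.8080·1.1106 + 1.4·0.5892) = 684.4 − 395.9 = 288.5
T·1.7222 = 288.5
T = 167.5 kN/m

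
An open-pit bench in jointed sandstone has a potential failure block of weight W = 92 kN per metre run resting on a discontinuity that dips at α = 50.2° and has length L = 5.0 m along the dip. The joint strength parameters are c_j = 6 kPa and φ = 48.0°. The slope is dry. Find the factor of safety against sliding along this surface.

FS = 1.35

Resolving the block weight along and normal to the plane and applying the Mohr–Coulomb strength on the joint:
N' = W cosα = 92·cos50.2° = 58.9 kN/m
Driving force T = W sinα = 92·sin50.2° = 70.7 kN/m
Resisting force R = c_j·L + N'·tanφ = 6·5.0 + 58.9·tan48.0° = 30.0 + 65.4 = 95.4 kN/m
FS = R / T = 95.4 / 70.7 = 1.350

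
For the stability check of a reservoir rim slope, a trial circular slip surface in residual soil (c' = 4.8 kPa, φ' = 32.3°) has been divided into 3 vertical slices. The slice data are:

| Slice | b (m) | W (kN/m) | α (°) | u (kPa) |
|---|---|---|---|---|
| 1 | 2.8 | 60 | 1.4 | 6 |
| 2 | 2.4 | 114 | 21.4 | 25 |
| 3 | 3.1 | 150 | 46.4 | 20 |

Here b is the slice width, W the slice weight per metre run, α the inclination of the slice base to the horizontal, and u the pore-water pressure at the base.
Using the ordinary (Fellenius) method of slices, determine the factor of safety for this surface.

FS = 0.72

Ordinary method of slices: FS = Σ[c'·Δl_i + (W_i cosα_i − u_i·Δl_i)·tanφ'] / Σ W_i sinα_i, with Δl_i = b_i / cosα_i.
Slice 1: Δl = 2.8/cos1.4° = 2.801 m; N'_1 = 60·cos1.4° − 6·2.801 = 43.2; c'Δl = 13.44; W sinα = 1.5
Slice 2: Δl = 2.4/cos21.4° = 2.578 m; N'_2 = 114·cos21.4° − 25·2.578 = 41.7; c'Δl = 12.37; W sinα = 41.6
Slice 3: Δl = 3.1/cos46.4° = 4.495 m; N'_3 = 150·cos46.4° − 20·4.495 = 13.5; c'Δl = 21.58; W sinα = 108.6
Σc'Δl = 47.4 kN/m; ΣN' = 98.4 kN/m; ΣW sinα = 151.7 kN/m
Resisting = 47.4 + 98.4·tan32.3° = 47.4 + 62.2 = 109.6 kN/m
FS = 109.6 / 151.7 = 0.723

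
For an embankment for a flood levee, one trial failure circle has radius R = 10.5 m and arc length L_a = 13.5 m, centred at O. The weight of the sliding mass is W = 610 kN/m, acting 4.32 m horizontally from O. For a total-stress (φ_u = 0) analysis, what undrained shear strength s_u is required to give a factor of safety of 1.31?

s_u = 24.4 kPa

FS = s_u·L_a·R / (W·d), so s_u = FS·W·d / (L_a·R).
s_u = 1.31·610·4.32 / (13.50·10.5) = 3452.1 / 141.75 = 24.35 kPa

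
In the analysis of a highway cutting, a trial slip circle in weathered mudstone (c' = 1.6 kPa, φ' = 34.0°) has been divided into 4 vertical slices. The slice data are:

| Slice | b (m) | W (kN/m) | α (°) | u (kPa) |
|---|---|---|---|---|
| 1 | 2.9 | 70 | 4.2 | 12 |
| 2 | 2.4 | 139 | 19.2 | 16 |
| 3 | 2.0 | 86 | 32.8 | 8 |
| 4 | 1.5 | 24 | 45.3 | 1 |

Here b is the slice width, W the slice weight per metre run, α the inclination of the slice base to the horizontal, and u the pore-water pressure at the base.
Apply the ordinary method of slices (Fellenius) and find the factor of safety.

Ordinary method of slices: FS = Σ[c'·Δl_i + (W_i cosα_i − u_i·Δl_i)·tanφ'] / Σ W_i sinα_i, with Δl_i = b_i / cosα_i.
Slice 1: Δl = 2.9/cos4.2° = 2.908 m; N'_1 = 70·cos4.2° − 12·2.908 = 34.9; c'Δl = 4.65; W sinα = 5.1
Slice 2: Δl = 2.4/cos19.2° = 2.541 m; N'_2 = 139·cos19.2° − 16·2.541 = 90.6; c'Δl = 4.07; W sinα = 45.7
Slice 3: Δl = 2.0/cos32.8° = 2.379 m; N'_3 = 86·cos32.8° − 8·2.379 = 53.3; c'Δl = 3.81; W sinα = 46.6
Slice 4: Δl = 1.5/cos45.3° = 2.133 m; N'_4 = 24·cos45.3° − 1·2.133 = 14.7; c'Δl = 3.41; W sinα = 17.1
Σc'Δl = 15.9 kN/m; ΣN' = 193.5 kN/m; ΣW sinα = 114.5 kN/m
Resisting = 15.9 + 193.5·tan34.0° = 15.9 + 130.5 = 146.5 kN/m
FS = 146.5 / 114.5 = 1.279

FS = 1.28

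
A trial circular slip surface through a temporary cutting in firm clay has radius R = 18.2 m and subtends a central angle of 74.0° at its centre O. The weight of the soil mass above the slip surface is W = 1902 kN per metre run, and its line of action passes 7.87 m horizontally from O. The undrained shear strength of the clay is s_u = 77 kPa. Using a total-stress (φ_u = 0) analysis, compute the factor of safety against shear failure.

FS = 2.20

Taking moments about the centre O, the resisting moment is provided by the undrained shear strength acting along the arc:
Arc length L_a = R·θ = 18.2·(74.0°·π/180) = 18.2·1.2915 = 23.51 m
M_R = s_u·L_a·R = 77·23.51·18.2 = 32941.4 kN·m/m
M_D = W·d = 1902·7.87 = 14968.7 kN·m/m
FS = M_R / M_D = 32941.4 / 14968.7 = 2.201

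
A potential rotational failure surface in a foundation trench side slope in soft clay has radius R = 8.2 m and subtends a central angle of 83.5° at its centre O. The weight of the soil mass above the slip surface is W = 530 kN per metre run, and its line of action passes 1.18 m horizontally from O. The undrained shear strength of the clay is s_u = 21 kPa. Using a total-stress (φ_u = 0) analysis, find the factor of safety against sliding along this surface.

FS = 3.29

Taking moments about the centre O, the resisting moment is provided by the undrained shear strength acting along the arc:
Arc length L_a = R·θ = 8.2·(83.5°·π/180) = 8.2·1.4573 = 11.95 m
M_R = s_u·L_a·R = 21·11.95·8.2 = 2057.8 kN·m/m
M_D = W·d = 530·1.18 = 625.4 kN·m/m
FS = M_R / M_D = 2057.8 / 625.4 = 3.290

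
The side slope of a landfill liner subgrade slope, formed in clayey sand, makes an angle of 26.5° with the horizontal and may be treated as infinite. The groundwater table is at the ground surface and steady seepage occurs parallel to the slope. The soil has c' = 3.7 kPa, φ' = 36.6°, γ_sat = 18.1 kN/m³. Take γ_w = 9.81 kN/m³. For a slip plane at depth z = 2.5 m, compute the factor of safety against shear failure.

With seepage parallel to the slope and the water table at the surface, the effective normal stress on the slip plane uses the buoyant unit weight γ' = γ_sat − γ_w while the driving shear stress uses γ_sat:
FS = [c' + γ' z cos²β tanφ'] / [γ_sat z sinβ cosβ]
γ' = 18.1 − 9.81 = 8.29 kN/m³
Numerator = 3.7 + 8.29·2.5·cos²26.5°·tan36.6° = 3.7 + 8.29·2.5·0.8009·0.7427 = 16.027 kPa
Denominator = 18.1·2.5·sin26.5°·cos26.5° = 18.1·2.5·0.4462·0.8949 = 18.069 kPa
FS = 16.027 / 18.069 = 0.887

FS = 0.89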